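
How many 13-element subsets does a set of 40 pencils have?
C(40,13) = 40!/(13!×27!) = 12033222880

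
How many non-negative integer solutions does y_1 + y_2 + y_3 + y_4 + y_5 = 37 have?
C(37+5-1, 5-1) = C(41, 4) = 101270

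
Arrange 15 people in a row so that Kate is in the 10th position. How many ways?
Fix one position: (15-1)! = 87178291200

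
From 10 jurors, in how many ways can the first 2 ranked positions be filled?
P(10,2) = 10!/(10-2)! = 90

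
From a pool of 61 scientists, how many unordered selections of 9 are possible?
C(61,9) = 61!/(9!×52!) = 17341763505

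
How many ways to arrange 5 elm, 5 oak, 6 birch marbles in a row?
16! / (5! × 5! × 6!) = 2018016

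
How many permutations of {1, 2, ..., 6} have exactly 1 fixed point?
Choose the 1 fixed point C(6,1) = 6, derange the rest: !5 = Σ_{j=0}^{5} (-1)^j·5!/j! = 120 - 120 + 60 - 20 + 5 - 1 = 44. Product = 6 × 44 = 264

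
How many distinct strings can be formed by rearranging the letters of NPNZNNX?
7! / (4! × 1! × 1! × 1!) = 210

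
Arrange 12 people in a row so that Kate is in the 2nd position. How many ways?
Fix one position: (12-1)! = 39916800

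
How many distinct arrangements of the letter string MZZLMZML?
8! / (3! × 2! × 3!) = 560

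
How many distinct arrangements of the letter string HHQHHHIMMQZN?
12! / (1! × 5! × 1! × 2! × 2! × 1!) = 997920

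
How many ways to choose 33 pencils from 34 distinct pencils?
C(34,33) = 34!/(33!×1!) = 34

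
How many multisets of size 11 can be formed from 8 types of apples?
C(11+8-1, 8-1) = C(18, 7) = 31824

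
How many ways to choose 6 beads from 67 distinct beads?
C(67,6) = 67!/(6!×61!) = 99795696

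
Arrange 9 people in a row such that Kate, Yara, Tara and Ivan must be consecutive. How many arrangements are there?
Treat the 4 as one block: (9-4+1)! × 4! = 720 × 24 = 17280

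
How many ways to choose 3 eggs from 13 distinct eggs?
C(13,3) = 13!/(3!×10!) = 286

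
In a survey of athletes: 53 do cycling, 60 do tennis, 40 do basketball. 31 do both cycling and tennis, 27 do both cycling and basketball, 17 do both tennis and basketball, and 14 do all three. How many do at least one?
|A∪B∪C| = 53+60+40-31-27-17+14 = 92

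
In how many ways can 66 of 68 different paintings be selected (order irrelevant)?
C(68,66) = 68!/(66!×2!) = 2278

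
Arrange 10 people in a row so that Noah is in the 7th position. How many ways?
Fix one position: (10-1)! = 362880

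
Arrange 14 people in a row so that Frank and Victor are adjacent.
Treat as block: (14-1)! × 2! = 6227020800 × 2 = 12454041600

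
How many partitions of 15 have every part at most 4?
Let r_j(i) = number of partitions of i into parts ≤ j, for i = 0..15. r_1(i) = 1 for all i; r_j(i) = r_{j-1}(i) + r_j(i-j). Rows j = 2..4: ≤2: 1 1 2 2 3 3 4 4 5 5 6 6 7 7 8 8; ≤3: 1 1 2 3 4 5 7 8 10 12 14 16 19 21 24 27; ≤4: 1 1 2 3 5 6 9 11 15 18 23 27 34 39 47 54. r_4(15) = 54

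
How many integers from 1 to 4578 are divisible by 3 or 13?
⌊4578/3⌋ + ⌊4578/13⌋ - ⌊4578/39⌋ = 1526 + 352 - 117 = 1761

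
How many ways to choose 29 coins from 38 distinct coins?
C(38,29) = 38!/(29!×9!) = 163011640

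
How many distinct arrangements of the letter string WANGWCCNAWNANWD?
15! / (3! × 2! × 4! × 1! × 4! × 1!) = 189189000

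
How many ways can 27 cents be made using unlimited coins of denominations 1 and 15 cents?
Coefficient of x^27 in 1/(1-x^1) · 1/(1-x^15). Use j coins of 15 for j = 0..⌊27/15⌋ = 1, the rest in 1s: 1 + 1 = 2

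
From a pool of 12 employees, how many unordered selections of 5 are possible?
C(12,5) = 12!/(5!×7!) = 792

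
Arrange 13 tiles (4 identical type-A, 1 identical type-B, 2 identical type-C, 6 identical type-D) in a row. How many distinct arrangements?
13! / (4! × 1! × 2! × 6!) = 180180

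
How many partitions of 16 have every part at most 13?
Let r_j(i) = number of partitions of i into parts ≤ j, for i = 0..16. r_1(i) = 1 for all i; r_j(i) = r_{j-1}(i) + r_j(i-j). Rows j = 2..13: ≤2: 1 1 2 2 3 3 4 4 5 5 6 6 7 7 8 8 9; ≤3: 1 1 2 3 4 5 7 8 10 12 14 16 19 21 24 27 30; ≤4: 1 1 2 3 5 6 9 11 15 18 23 27 34 39 47 54 64; ≤5: 1 1 2 3 5 7 10 13 18 23 30 37 47 57 70 84 101; ≤6: 1 1 2 3 5 7 11 14 20 26 35 44 58 71 90 110 136; ≤7: 1 1 2 3 5 7 11 15 21 28 38 49 65 82 105 131 164; ≤8: 1 1 2 3 5 7 11 15 22 29 40 52 70 89 116 146 186; ≤9: 1 1 2 3 5 7 11 15 22 30 41 54 73 94 123 157 201; ≤10: 1 1 2 3 5 7 11 15 22 30 42 55 75 97 128 164 212; ≤11: 1 1 2 3 5 7 11 15 22 30 42 56 76 99 131 169 219; ≤12: 1 1 2 3 5 7 11 15 22 30 42 56 77 100 133 172 224; ≤13: 1 1 2 3 5 7 11 15 22 30 42 56 77 101 134 174 227. r_13(16) = 227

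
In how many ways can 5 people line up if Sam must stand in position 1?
Fix one position: (5-1)! = 24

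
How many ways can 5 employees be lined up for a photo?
5! = 120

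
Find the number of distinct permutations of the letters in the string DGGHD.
5! / (2! × 1! × 2!) = 30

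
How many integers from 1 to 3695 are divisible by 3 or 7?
⌊3695/3⌋ + ⌊3695/7⌋ - ⌊3695/21⌋ = 1231 + 527 - 175 = 1583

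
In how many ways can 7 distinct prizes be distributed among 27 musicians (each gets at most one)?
P(27,7) = 27!/(27-7)! = 4475671200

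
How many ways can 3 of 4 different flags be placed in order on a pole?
P(4,3) = 4!/(4-3)! = 24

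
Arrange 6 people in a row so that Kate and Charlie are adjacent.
Treat as block: (6-1)! × 2! = 120 × 2 = 240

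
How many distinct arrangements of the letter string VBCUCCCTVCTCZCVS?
16! / (1! × 7! × 1! × 1! × 1! × 2! × 3!) = 345945600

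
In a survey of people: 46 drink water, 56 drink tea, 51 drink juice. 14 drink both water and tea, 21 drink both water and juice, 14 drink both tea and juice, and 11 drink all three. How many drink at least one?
|A∪B∪C| = 46+56+51-14-21-14+11 = 115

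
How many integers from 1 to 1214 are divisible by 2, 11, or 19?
⌊1214/2⌋+⌊1214/11⌋+⌊1214/19⌋ - ⌊1214/22⌋-⌊1214/38⌋-⌊1214/209⌋ + ⌊1214/418⌋ = 607+110+63 - 55-31-5 + 2 = 691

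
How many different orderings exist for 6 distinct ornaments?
6! = 720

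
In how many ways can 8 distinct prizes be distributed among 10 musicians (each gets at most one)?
P(10,8) = 10!/(10-8)! = 1814400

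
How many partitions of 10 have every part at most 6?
Let r_j(i) = number of partitions of i into parts ≤ j, for i = 0..10. r_1(i) = 1 for all i; r_j(i) = r_{j-1}(i) + r_j(i-j). Rows j = 2..6: ≤2: 1 1 2 2 3 3 4 4 5 5 6; ≤3: 1 1 2 3 4 5 7 8 10 12 14; ≤4: 1 1 2 3 5 6 9 11 15 18 23; ≤5: 1 1 2 3 5 7 10 13 18 23 30; ≤6: 1 1 2 3 5 7 11 14 20 26 35. r_6(10) = 35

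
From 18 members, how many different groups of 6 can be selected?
C(18,6) = 18!/(6!×12!) = 18564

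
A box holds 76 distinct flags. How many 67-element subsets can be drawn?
C(76,67) = 76!/(67!×9!) = 142466675900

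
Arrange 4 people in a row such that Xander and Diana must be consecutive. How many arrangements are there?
Treat the 2 as one block: (4-2+1)! × 2! = 6 × 2 = 12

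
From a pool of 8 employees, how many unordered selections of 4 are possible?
C(8,4) = 8!/(4!×4!) = 70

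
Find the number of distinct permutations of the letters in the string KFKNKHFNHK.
10! / (2! × 2! × 2! × 4!) = 18900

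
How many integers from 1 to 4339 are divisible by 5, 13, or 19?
⌊4339/5⌋+⌊4339/13⌋+⌊4339/19⌋ - ⌊4339/65⌋-⌊4339/95⌋-⌊4339/247⌋ + ⌊4339/1235⌋ = 867+333+228 - 66-45-17 + 3 = 1303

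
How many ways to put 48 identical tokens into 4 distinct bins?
C(48+4-1, 4-1) = C(51, 3) = 20825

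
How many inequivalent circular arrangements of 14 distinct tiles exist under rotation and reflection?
(14-1)!/2 = 6227020800/2 = 3113510400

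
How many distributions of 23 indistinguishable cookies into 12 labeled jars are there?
C(23+12-1, 12-1) = C(34, 11) = 286097760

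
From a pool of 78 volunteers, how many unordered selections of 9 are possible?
C(78,9) = 78!/(9!×69!) = 182364632450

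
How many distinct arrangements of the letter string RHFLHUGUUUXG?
12! / (4! × 2! × 1! × 1! × 2! × 1! × 1!) = 4989600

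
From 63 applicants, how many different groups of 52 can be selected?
C(63,52) = 63!/(52!×11!) = 615790256823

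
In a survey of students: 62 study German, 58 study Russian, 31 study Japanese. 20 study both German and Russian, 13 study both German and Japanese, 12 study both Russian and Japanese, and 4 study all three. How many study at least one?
|A∪B∪C| = 62+58+31-20-13-12+4 = 110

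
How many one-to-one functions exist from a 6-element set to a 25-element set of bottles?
P(25,6) = 25!/(25-6)! = 127512000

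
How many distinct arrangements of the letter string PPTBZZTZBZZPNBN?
15! / (2! × 3! × 3! × 5! × 2!) = 75675600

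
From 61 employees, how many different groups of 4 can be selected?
C(61,4) = 61!/(4!×57!) = 521855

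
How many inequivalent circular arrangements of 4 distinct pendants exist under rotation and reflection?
(4-1)!/2 = 6/2 = 3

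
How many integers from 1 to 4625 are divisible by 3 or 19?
⌊4625/3⌋ + ⌊4625/19⌋ - ⌊4625/57⌋ = 1541 + 243 - 81 = 1703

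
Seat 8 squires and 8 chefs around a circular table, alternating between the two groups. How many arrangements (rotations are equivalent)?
Fix one of the squires: (8-1)! ways for the remaining squires, × 8! ways for the chefs = 5040 × 40320 = 203212800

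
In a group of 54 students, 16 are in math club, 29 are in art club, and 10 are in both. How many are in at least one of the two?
|A∪B| = |A| + |B| - |A∩B| = 16 + 29 - 10 = 35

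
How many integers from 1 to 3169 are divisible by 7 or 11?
⌊3169/7⌋ + ⌊3169/11⌋ - ⌊3169/77⌋ = 452 + 288 - 41 = 699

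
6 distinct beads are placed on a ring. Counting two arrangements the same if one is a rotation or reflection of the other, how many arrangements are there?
(6-1)!/2 = 120/2 = 60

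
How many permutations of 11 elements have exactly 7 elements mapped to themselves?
Choose the 7 fixed points C(11,7) = 330, derange the rest: !4 = Σ_{j=0}^{4} (-1)^j·4!/j! = 24 - 24 + 12 - 4 + 1 = 9. Product = 330 × 9 = 2970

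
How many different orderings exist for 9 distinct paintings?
9! = 362880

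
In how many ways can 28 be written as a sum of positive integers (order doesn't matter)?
Pentagonal recurrence p(n) = p(n-1) + p(n-2) - p(n-5) - p(n-7) + p(n-12) + p(n-15) - ... gives p(0..27) = 1, 1, 2, 3, 5, 7, 11, 15, 22, 30, 42, 56, 77, 101, 135, 176, 231, 297, 385, 490, 627, 792, 1002, 1255, 1575, 1958, 2436, 3010. p(28) = p(27) + p(26) - p(23) - p(21) + p(16) + p(13) - p(6) - p(2) = 3010 + 2436 - 1255 - 792 + 231 + 101 - 11 - 2 = 3718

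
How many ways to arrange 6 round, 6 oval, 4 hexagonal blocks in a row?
16! / (6! × 6! × 4!) = 1681680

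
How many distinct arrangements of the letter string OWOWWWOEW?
9! / (3! × 1! × 5!) = 504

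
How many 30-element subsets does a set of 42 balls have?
C(42,30) = 42!/(30!×12!) = 11058116888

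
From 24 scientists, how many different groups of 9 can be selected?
C(24,9) = 24!/(9!×15!) = 1307504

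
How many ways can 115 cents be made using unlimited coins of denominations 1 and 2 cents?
Coefficient of x^115 in 1/(1-x^1) · 1/(1-x^2). Use j coins of 2 for j = 0..⌊115/2⌋ = 57, the rest in 1s: 57 + 1 = 58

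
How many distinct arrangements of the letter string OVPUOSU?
7! / (2! × 2! × 1! × 1! × 1!) = 1260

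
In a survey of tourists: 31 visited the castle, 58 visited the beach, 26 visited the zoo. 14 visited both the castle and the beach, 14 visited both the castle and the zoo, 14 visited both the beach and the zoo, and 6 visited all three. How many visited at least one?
|A∪B∪C| = 31+58+26-14-14-14+6 = 79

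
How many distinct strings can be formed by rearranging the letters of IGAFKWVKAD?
10! / (1! × 1! × 2! × 1! × 1! × 2! × 1! × 1!) = 907200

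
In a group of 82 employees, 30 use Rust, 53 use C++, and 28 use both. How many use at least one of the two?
|A∪B| = |A| + |B| - |A∩B| = 30 + 53 - 28 = 55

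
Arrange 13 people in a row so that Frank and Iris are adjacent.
Treat as block: (13-1)! × 2! = 479001600 × 2 = 958003200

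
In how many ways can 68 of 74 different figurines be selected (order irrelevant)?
C(74,68) = 74!/(68!×6!) = 185250786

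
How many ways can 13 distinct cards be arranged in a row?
13! = 6227020800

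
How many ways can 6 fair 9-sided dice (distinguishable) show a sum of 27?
Coefficient of x^27 in (x + x² + ... + x^9)^6. By inclusion-exclusion on dice exceeding 9: Σ_j (-1)^j C(6,j)·C(27-1-9j, 5) = C(6,0)·C(26,5) - C(6,1)·C(17,5) + C(6,2)·C(8,5) = 1·65780 - 6·6188 + 15·56 = 29492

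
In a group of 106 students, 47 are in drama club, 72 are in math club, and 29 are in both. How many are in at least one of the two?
|A∪B| = |A| + |B| - |A∩B| = 47 + 72 - 29 = 90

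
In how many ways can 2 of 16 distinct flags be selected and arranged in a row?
P(16,2) = 16!/(16-2)! = 240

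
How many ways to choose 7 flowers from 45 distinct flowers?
C(45,7) = 45!/(7!×38!) = 45379620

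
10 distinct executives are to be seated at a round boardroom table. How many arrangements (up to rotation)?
Circular: fix one position, arrange the rest. (10-1)! = 362880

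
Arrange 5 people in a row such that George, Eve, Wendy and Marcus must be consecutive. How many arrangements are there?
Treat the 4 as one block: (5-4+1)! × 4! = 2 × 24 = 48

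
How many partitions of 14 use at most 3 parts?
By conjugation, equals partitions of 14 into parts ≤ 3. Let r_j(i) = number of partitions of i into parts ≤ j, for i = 0..14. r_1(i) = 1 for all i; r_j(i) = r_{j-1}(i) + r_j(i-j). Rows j = 2..3: ≤2: 1 1 2 2 3 3 4 4 5 5 6 6 7 7 8; ≤3: 1 1 2 3 4 5 7 8 10 12 14 16 19 21 24. r_3(14) = 24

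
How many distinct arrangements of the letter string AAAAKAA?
7! / (6! × 1!) = 7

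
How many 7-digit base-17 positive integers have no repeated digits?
First digit: 16 choices (nonzero). Then descending: 16 × 16 × 15 × 14 × 13 × 12 × 11 = 92252160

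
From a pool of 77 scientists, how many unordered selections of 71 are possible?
C(77,71) = 77!/(71!×6!) = 237093780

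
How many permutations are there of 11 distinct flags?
11! = 39916800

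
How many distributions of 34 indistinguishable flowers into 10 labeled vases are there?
C(34+10-1, 10-1) = C(43, 9) = 563921995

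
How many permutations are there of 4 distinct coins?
4! = 24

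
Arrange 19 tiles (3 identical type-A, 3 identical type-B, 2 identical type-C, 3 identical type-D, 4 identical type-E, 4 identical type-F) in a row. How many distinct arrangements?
19! / (3! × 3! × 2! × 3! × 4! × 4!) = 488864376000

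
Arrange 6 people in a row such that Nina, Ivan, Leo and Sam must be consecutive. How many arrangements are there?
Treat the 4 as one block: (6-4+1)! × 4! = 6 × 24 = 144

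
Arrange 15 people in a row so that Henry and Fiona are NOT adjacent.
Total - adjacent = 15! - (15-1)!×2 = 1307674368000 - 174356582400 = 1133317785600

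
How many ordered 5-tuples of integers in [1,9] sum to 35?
Coefficient of x^35 in (x + x² + ... + x^9)^5. By inclusion-exclusion on dice exceeding 9: Σ_j (-1)^j C(5,j)·C(35-1-9j, 4) = C(5,0)·C(34,4) - C(5,1)·C(25,4) + C(5,2)·C(16,4) - C(5,3)·C(7,4) = 1·46376 - 5·12650 + 10·1820 - 10·35 = 976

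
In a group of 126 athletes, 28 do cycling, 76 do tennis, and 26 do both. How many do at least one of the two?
|A∪B| = |A| + |B| - |A∩B| = 28 + 76 - 26 = 78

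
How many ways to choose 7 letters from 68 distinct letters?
C(68,7) = 68!/(7!×61!) = 969443904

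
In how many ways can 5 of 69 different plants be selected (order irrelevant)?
C(69,5) = 69!/(5!×64!) = 11238513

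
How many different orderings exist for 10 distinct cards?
10! = 3628800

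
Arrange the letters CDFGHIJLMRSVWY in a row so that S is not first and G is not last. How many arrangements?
By inclusion-exclusion: 14! - 2×(14-1)! + (14-2)! = 87178291200 - 12454041600 + 479001600 = 75203251200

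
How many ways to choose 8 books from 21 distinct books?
C(21,8) = 21!/(8!×13!) = 203490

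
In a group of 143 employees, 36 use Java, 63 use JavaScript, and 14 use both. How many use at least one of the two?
|A∪B| = |A| + |B| - |A∩B| = 36 + 63 - 14 = 85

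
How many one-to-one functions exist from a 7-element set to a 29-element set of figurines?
P(29,7) = 29!/(29-7)! = 7866331200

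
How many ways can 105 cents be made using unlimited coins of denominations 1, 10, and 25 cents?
Coefficient of x^105 in 1/(1-x^1) · 1/(1-x^10) · 1/(1-x^25). Case on j = number of 25-cent coins (j = 0..4); remainder r = 105 - 25j is made from {1,10} in ⌊r/10⌋+1 ways. r = 105, 80, 55, 30, 5 → 11 + 9 + 6 + 4 + 1 = 31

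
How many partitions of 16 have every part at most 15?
Let r_j(i) = number of partitions of i into parts ≤ j, for i = 0..16. r_1(i) = 1 for all i; r_j(i) = r_{j-1}(i) + r_j(i-j). Rows j = 2..15: ≤2: 1 1 2 2 3 3 4 4 5 5 6 6 7 7 8 8 9; ≤3: 1 1 2 3 4 5 7 8 10 12 14 16 19 21 24 27 30; ≤4: 1 1 2 3 5 6 9 11 15 18 23 27 34 39 47 54 64; ≤5: 1 1 2 3 5 7 10 13 18 23 30 37 47 57 70 84 101; ≤6: 1 1 2 3 5 7 11 14 20 26 35 44 58 71 90 110 136; ≤7: 1 1 2 3 5 7 11 15 21 28 38 49 65 82 105 131 164; ≤8: 1 1 2 3 5 7 11 15 22 29 40 52 70 89 116 146 186; ≤9: 1 1 2 3 5 7 11 15 22 30 41 54 73 94 123 157 201; ≤10: 1 1 2 3 5 7 11 15 22 30 42 55 75 97 128 164 212; ≤11: 1 1 2 3 5 7 11 15 22 30 42 56 76 99 131 169 219; ≤12: 1 1 2 3 5 7 11 15 22 30 42 56 77 100 133 172 224; ≤13: 1 1 2 3 5 7 11 15 22 30 42 56 77 101 134 174 227; ≤14: 1 1 2 3 5 7 11 15 22 30 42 56 77 101 135 175 229; ≤15: 1 1 2 3 5 7 11 15 22 30 42 56 77 101 135 176 230. r_15(16) = 230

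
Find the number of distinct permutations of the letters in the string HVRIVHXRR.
9! / (2! × 3! × 2! × 1! × 1!) = 15120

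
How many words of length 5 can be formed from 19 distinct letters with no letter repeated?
P(19,5) = 19!/(19-5)! = 1395360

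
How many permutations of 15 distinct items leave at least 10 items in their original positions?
Exactly j fixed points: C(15,j)·!(15-j); sum over j ≥ 10 (derangement numbers via !m = (m-1)·(!(m-1) + !(m-2)): !0..!5 = 1, 0, 1, 2, 9, 44). Σ_{j=10}^{15} C(15,j)·!(15-j) = C(15,10)·!5 + C(15,11)·!4 + C(15,12)·!3 + C(15,13)·!2 + C(15,14)·!1 + C(15,15)·!0 = 3003·44 + 1365·9 + 455·2 + 105·1 + 15·0 + 1·1 = 145433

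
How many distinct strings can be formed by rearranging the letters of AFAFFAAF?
8! / (4! × 4!) = 70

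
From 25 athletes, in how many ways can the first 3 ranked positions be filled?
P(25,3) = 25!/(25-3)! = 13800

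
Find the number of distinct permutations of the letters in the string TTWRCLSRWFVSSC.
14! / (1! × 1! × 1! × 2! × 2! × 2! × 3! × 2!) = 908107200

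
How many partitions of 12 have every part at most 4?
Let r_j(i) = number of partitions of i into parts ≤ j, for i = 0..12. r_1(i) = 1 for all i; r_j(i) = r_{j-1}(i) + r_j(i-j). Rows j = 2..4: ≤2: 1 1 2 2 3 3 4 4 5 5 6 6 7; ≤3: 1 1 2 3 4 5 7 8 10 12 14 16 19; ≤4: 1 1 2 3 5 6 9 11 15 18 23 27 34. r_4(12) = 34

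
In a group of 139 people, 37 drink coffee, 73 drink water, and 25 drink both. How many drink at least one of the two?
|A∪B| = |A| + |B| - |A∩B| = 37 + 73 - 25 = 85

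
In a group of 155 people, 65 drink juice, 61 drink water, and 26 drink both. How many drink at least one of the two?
|A∪B| = |A| + |B| - |A∩B| = 65 + 61 - 26 = 100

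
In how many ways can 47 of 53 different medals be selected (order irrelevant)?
C(53,47) = 53!/(47!×6!) = 22957480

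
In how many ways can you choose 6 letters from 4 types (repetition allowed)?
C(6+4-1, 4-1) = C(9, 3) = 84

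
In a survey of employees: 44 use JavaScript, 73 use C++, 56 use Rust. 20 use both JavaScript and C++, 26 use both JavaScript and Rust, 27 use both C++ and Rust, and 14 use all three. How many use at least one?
|A∪B∪C| = 44+73+56-20-26-27+14 = 114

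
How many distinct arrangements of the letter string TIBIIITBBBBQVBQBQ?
17! / (2! × 1! × 4! × 3! × 7!) = 245044800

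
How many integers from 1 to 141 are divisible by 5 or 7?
⌊141/5⌋ + ⌊141/7⌋ - ⌊141/35⌋ = 28 + 20 - 4 = 44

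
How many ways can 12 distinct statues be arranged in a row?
12! = 479001600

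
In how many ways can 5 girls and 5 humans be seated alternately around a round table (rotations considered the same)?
Fix one of the girls: (5-1)! ways for the remaining girls, × 5! ways for the humans = 24 × 120 = 2880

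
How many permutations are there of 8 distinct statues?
8! = 40320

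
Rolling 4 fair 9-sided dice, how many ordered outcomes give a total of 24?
Coefficient of x^24 in (x + x² + ... + x^9)^4. By inclusion-exclusion on dice exceeding 9: Σ_j (-1)^j C(4,j)·C(24-1-9j, 3) = C(4,0)·C(23,3) - C(4,1)·C(14,3) + C(4,2)·C(5,3) = 1·1771 - 4·364 + 6·10 = 375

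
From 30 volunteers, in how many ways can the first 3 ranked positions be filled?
P(30,3) = 30!/(30-3)! = 24360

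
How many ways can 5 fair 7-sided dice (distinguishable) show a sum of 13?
Coefficient of x^13 in (x + x² + ... + x^7)^5. By inclusion-exclusion on dice exceeding 7: Σ_j (-1)^j C(5,j)·C(13-1-7j, 4) = C(5,0)·C(12,4) - C(5,1)·C(5,4) = 1·495 - 5·5 = 470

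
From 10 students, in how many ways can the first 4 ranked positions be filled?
P(10,4) = 10!/(10-4)! = 5040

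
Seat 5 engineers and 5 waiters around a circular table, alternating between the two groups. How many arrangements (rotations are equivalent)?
Fix one of the engineers: (5-1)! ways for the remaining engineers, × 5! ways for the waiters = 24 × 120 = 2880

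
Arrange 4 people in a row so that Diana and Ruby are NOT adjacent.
Total - adjacent = 4! - (4-1)!×2 = 24 - 12 = 12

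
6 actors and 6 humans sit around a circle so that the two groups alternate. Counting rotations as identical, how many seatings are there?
Fix one of the actors: (6-1)! ways for the remaining actors, × 6! ways for the humans = 120 × 720 = 86400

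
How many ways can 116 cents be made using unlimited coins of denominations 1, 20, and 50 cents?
Coefficient of x^116 in 1/(1-x^1) · 1/(1-x^20) · 1/(1-x^50). Case on j = number of 50-cent coins (j = 0..2); remainder r = 116 - 50j is made from {1,20} in ⌊r/20⌋+1 ways. r = 116, 66, 16 → 6 + 4 + 1 = 11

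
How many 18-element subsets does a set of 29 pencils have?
C(29,18) = 29!/(18!×11!) = 34597290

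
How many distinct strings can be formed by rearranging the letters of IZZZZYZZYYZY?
12! / (4! × 7! × 1!) = 3960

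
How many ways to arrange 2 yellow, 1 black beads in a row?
3! / (2! × 1!) = 3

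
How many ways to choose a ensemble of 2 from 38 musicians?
C(38,2) = 38!/(2!×36!) = 703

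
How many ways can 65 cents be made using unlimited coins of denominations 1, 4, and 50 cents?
Coefficient of x^65 in 1/(1-x^1) · 1/(1-x^4) · 1/(1-x^50). Case on j = number of 50-cent coins (j = 0..1); remainder r = 65 - 50j is made from {1,4} in ⌊r/4⌋+1 ways. r = 65, 15 → 17 + 4 = 21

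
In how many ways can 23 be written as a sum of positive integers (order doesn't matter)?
Pentagonal recurrence p(n) = p(n-1) + p(n-2) - p(n-5) - p(n-7) + p(n-12) + p(n-15) - ... gives p(0..22) = 1, 1, 2, 3, 5, 7, 11, 15, 22, 30, 42, 56, 77, 101, 135, 176, 231, 297, 385, 490, 627, 792, 1002. p(23) = p(22) + p(21) - p(18) - p(16) + p(11) + p(8) - p(1) = 1002 + 792 - 385 - 231 + 56 + 22 - 1 = 1255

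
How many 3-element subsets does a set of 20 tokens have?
C(20,3) = 20!/(3!×17!) = 1140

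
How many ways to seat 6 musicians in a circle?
Circular: fix one position, arrange the rest. (6-1)! = 120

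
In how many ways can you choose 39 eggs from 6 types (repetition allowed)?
C(39+6-1, 6-1) = C(44, 5) = 1086008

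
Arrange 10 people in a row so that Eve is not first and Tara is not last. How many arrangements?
By inclusion-exclusion: 10! - 2×(10-1)! + (10-2)! = 3628800 - 725760 + 40320 = 2943360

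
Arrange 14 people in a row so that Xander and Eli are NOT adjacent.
Total - adjacent = 14! - (14-1)!×2 = 87178291200 - 12454041600 = 74724249600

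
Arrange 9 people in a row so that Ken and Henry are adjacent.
Treat as block: (9-1)! × 2! = 40320 × 2 = 80640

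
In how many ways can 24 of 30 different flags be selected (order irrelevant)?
C(30,24) = 30!/(24!×6!) = 593775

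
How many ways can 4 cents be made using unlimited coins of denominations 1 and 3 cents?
Coefficient of x^4 in 1/(1-x^1) · 1/(1-x^3). Use j coins of 3 for j = 0..⌊4/3⌋ = 1, the rest in 1s: 1 + 1 = 2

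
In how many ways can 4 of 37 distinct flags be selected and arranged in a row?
P(37,4) = 37!/(37-4)! = 1585080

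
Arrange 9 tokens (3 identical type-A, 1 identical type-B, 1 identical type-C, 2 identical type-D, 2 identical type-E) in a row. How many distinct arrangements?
9! / (3! × 1! × 1! × 2! × 2!) = 15120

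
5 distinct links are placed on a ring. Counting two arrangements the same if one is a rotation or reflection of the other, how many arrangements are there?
(5-1)!/2 = 24/2 = 12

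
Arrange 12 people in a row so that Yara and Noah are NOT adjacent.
Total - adjacent = 12! - (12-1)!×2 = 479001600 - 79833600 = 399168000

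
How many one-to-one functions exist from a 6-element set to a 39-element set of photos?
P(39,6) = 39!/(39-6)! = 2349088560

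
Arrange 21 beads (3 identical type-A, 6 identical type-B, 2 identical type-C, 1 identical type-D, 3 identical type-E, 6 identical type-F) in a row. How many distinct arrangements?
21! / (3! × 6! × 2! × 1! × 3! × 6!) = 1368820252800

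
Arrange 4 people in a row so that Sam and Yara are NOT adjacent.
Total - adjacent = 4! - (4-1)!×2 = 24 - 12 = 12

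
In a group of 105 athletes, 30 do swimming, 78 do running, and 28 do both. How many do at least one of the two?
|A∪B| = |A| + |B| - |A∩B| = 30 + 78 - 28 = 80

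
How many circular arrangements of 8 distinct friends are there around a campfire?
Circular: fix one position, arrange the rest. (8-1)! = 5040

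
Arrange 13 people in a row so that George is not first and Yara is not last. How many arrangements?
By inclusion-exclusion: 13! - 2×(13-1)! + (13-2)! = 6227020800 - 958003200 + 39916800 = 5308934400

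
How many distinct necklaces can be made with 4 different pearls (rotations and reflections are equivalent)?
(4-1)!/2 = 6/2 = 3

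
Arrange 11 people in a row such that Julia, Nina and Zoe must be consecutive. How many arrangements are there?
Treat the 3 as one block: (11-3+1)! × 3! = 362880 × 6 = 2177280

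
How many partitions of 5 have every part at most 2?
Let r_j(i) = number of partitions of i into parts ≤ j, for i = 0..5. r_1(i) = 1 for all i; r_j(i) = r_{j-1}(i) + r_j(i-j). Rows j = 2..2: ≤2: 1 1 2 2 3 3. r_2(5) = 3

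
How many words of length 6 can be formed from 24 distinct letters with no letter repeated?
P(24,6) = 24!/(24-6)! = 96909120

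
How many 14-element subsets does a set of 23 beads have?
C(23,14) = 23!/(14!×9!) = 817190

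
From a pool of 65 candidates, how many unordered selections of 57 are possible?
C(65,57) = 65!/(57!×8!) = 5047381560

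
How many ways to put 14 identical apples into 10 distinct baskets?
C(14+10-1, 10-1) = C(23, 9) = 817190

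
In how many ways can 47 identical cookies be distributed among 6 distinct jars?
C(47+6-1, 6-1) = C(52, 5) = 2598960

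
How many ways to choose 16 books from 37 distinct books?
C(37,16) = 37!/(16!×21!) = 12875774670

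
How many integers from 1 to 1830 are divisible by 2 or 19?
⌊1830/2⌋ + ⌊1830/19⌋ - ⌊1830/38⌋ = 915 + 96 - 48 = 963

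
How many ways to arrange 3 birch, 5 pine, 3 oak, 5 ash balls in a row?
16! / (3! × 5! × 3! × 5!) = 40360320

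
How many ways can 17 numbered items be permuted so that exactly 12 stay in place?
Choose the 12 fixed points C(17,12) = 6188, derange the rest: !5 = Σ_{j=0}^{5} (-1)^j·5!/j! = 120 - 120 + 60 - 20 + 5 - 1 = 44. Product = 6188 × 44 = 272272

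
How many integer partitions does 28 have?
Pentagonal recurrence p(n) = p(n-1) + p(n-2) - p(n-5) - p(n-7) + p(n-12) + p(n-15) - ... gives p(0..27) = 1, 1, 2, 3, 5, 7, 11, 15, 22, 30, 42, 56, 77, 101, 135, 176, 231, 297, 385, 490, 627, 792, 1002, 1255, 1575, 1958, 2436, 3010. p(28) = p(27) + p(26) - p(23) - p(21) + p(16) + p(13) - p(6) - p(2) = 3010 + 2436 - 1255 - 792 + 231 + 101 - 11 - 2 = 3718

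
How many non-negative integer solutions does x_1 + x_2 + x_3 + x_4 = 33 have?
C(33+4-1, 4-1) = C(36, 3) = 7140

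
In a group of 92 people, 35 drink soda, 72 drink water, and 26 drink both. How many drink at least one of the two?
|A∪B| = |A| + |B| - |A∩B| = 35 + 72 - 26 = 81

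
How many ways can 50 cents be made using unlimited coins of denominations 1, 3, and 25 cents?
Coefficient of x^50 in 1/(1-x^1) · 1/(1-x^3) · 1/(1-x^25). Case on j = number of 25-cent coins (j = 0..2); remainder r = 50 - 25j is made from {1,3} in ⌊r/3⌋+1 ways. r = 50, 25, 0 → 17 + 9 + 1 = 27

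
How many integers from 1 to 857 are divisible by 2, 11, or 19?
⌊857/2⌋+⌊857/11⌋+⌊857/19⌋ - ⌊857/22⌋-⌊857/38⌋-⌊857/209⌋ + ⌊857/418⌋ = 428+77+45 - 38-22-4 + 2 = 488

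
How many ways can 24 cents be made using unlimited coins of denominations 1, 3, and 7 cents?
Coefficient of x^24 in 1/(1-x^1) · 1/(1-x^3) · 1/(1-x^7). Case on j = number of 7-cent coins (j = 0..3); remainder r = 24 - 7j is made from {1,3} in ⌊r/3⌋+1 ways. r = 24, 17, 10, 3 → 9 + 6 + 4 + 2 = 21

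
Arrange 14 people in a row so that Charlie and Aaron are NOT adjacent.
Total - adjacent = 14! - (14-1)!×2 = 87178291200 - 12454041600 = 74724249600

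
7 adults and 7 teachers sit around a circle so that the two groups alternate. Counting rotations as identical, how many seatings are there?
Fix one of the adults: (7-1)! ways for the remaining adults, × 7! ways for the teachers = 720 × 5040 = 3628800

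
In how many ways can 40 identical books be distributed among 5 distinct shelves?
C(40+5-1, 5-1) = C(44, 4) = 135751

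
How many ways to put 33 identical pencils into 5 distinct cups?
C(33+5-1, 5-1) = C(37, 4) = 66045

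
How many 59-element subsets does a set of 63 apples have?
C(63,59) = 63!/(59!×4!) = 595665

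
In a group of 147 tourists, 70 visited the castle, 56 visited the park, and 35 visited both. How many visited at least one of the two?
|A∪B| = |A| + |B| - |A∩B| = 70 + 56 - 35 = 91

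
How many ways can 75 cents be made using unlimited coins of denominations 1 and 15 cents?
Coefficient of x^75 in 1/(1-x^1) · 1/(1-x^15). Use j coins of 15 for j = 0..⌊75/15⌋ = 5, the rest in 1s: 5 + 1 = 6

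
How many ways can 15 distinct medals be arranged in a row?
15! = 1307674368000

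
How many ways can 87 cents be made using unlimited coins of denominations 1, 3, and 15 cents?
Coefficient of x^87 in 1/(1-x^1) · 1/(1-x^3) · 1/(1-x^15). Case on j = number of 15-cent coins (j = 0..5); remainder r = 87 - 15j is made from {1,3} in ⌊r/3⌋+1 ways. r = 87, 72, 57, 42, 27, 12 → 30 + 25 + 20 + 15 + 10 + 5 = 105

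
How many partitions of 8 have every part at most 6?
Let r_j(i) = number of partitions of i into parts ≤ j, for i = 0..8. r_1(i) = 1 for all i; r_j(i) = r_{j-1}(i) + r_j(i-j). Rows j = 2..6: ≤2: 1 1 2 2 3 3 4 4 5; ≤3: 1 1 2 3 4 5 7 8 10; ≤4: 1 1 2 3 5 6 9 11 15; ≤5: 1 1 2 3 5 7 10 13 18; ≤6: 1 1 2 3 5 7 11 14 20. r_6(8) = 20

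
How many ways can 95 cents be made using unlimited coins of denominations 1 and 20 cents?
Coefficient of x^95 in 1/(1-x^1) · 1/(1-x^20). Use j coins of 20 for j = 0..⌊95/20⌋ = 4, the rest in 1s: 4 + 1 = 5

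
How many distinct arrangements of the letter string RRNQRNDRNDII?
12! / (3! × 2! × 4! × 1! × 2!) = 831600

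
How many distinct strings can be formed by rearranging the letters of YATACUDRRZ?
10! / (2! × 1! × 1! × 1! × 1! × 2! × 1! × 1!) = 907200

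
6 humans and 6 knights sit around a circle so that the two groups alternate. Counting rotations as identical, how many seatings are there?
Fix one of the humans: (6-1)! ways for the remaining humans, × 6! ways for the knights = 120 × 720 = 86400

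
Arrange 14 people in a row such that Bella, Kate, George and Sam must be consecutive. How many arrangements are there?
Treat the 4 as one block: (14-4+1)! × 4! = 39916800 × 24 = 958003200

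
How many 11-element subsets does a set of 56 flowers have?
C(56,11) = 56!/(11!×45!) = 148902215280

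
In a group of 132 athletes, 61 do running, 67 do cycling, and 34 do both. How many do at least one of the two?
|A∪B| = |A| + |B| - |A∩B| = 61 + 67 - 34 = 94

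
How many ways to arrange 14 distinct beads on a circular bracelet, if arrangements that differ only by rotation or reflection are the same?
(14-1)!/2 = 6227020800/2 = 3113510400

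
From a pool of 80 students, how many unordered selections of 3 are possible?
C(80,3) = 80!/(3!×77!) = 82160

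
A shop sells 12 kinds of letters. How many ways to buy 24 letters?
C(24+12-1, 12-1) = C(35, 11) = 417225900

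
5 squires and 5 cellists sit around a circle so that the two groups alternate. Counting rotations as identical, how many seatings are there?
Fix one of the squires: (5-1)! ways for the remaining squires, × 5! ways for the cellists = 24 × 120 = 2880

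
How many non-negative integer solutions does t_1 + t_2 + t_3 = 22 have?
C(22+3-1, 3-1) = C(24, 2) = 276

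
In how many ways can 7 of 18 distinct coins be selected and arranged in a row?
P(18,7) = 18!/(18-7)! = 160392960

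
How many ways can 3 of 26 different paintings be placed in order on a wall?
P(26,3) = 26!/(26-3)! = 15600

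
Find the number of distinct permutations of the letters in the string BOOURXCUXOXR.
12! / (1! × 1! × 3! × 3! × 2! × 2!) = 3326400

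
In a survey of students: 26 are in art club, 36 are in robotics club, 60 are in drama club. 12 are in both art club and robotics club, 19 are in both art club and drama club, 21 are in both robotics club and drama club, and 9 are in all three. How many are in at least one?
|A∪B∪C| = 26+36+60-12-19-21+9 = 79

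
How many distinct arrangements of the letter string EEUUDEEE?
8! / (2! × 5! × 1!) = 168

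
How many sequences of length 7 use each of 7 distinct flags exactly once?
7! = 5040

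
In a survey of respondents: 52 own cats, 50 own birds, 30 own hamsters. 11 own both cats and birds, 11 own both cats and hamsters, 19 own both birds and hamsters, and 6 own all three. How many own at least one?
|A∪B∪C| = 52+50+30-11-11-19+6 = 97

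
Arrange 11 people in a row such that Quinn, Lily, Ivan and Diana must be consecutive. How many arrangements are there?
Treat the 4 as one block: (11-4+1)! × 4! = 40320 × 24 = 967680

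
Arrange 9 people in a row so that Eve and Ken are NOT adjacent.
Total - adjacent = 9! - (9-1)!×2 = 362880 - 80640 = 282240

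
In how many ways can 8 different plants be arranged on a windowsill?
8! = 40320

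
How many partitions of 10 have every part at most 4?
Let r_j(i) = number of partitions of i into parts ≤ j, for i = 0..10. r_1(i) = 1 for all i; r_j(i) = r_{j-1}(i) + r_j(i-j). Rows j = 2..4: ≤2: 1 1 2 2 3 3 4 4 5 5 6; ≤3: 1 1 2 3 4 5 7 8 10 12 14; ≤4: 1 1 2 3 5 6 9 11 15 18 23. r_4(10) = 23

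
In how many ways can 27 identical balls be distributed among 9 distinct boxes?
C(27+9-1, 9-1) = C(35, 8) = 23535820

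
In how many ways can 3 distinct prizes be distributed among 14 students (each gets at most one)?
P(14,3) = 14!/(14-3)! = 2184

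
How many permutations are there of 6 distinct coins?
6! = 720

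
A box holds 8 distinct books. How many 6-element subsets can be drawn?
C(8,6) = 8!/(6!×2!) = 28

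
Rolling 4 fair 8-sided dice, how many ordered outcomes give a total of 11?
Coefficient of x^11 in (x + x² + ... + x^8)^4. By inclusion-exclusion on dice exceeding 8: Σ_j (-1)^j C(4,j)·C(11-1-8j, 3) = C(4,0)·C(10,3) = 1·120 = 120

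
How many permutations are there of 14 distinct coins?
14! = 87178291200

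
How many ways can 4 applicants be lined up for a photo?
4! = 24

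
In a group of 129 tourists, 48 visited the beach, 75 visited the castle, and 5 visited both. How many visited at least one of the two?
|A∪B| = |A| + |B| - |A∩B| = 48 + 75 - 5 = 118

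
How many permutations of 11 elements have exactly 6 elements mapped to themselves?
Choose the 6 fixed points C(11,6) = 462, derange the rest: !5 = Σ_{j=0}^{5} (-1)^j·5!/j! = 120 - 120 + 60 - 20 + 5 - 1 = 44. Product = 462 × 44 = 20328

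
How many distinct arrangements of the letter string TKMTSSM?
7! / (2! × 2! × 1! × 2!) = 630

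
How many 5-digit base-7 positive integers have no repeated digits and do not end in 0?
Last digit: 6 nonzero choices. First digit: 5 (nonzero, ≠last). Middle 3: P(5,3) = 60. Total = 1800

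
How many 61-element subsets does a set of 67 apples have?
C(67,61) = 67!/(61!×6!) = 99795696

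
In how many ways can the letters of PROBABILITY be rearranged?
11! / (1! × 1! × 1! × 2! × 1! × 2! × 1! × 1! × 1!) = 9979200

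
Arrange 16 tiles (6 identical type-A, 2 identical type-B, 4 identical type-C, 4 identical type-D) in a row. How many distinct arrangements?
16! / (6! × 2! × 4! × 4!) = 25225200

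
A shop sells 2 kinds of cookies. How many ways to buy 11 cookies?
C(11+2-1, 2-1) = C(12, 1) = 12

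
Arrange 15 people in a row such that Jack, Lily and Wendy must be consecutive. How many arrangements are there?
Treat the 3 as one block: (15-3+1)! × 3! = 6227020800 × 6 = 37362124800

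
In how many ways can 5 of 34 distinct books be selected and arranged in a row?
P(34,5) = 34!/(34-5)! = 33390720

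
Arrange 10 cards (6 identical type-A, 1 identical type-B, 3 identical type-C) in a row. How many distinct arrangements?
10! / (6! × 1! × 3!) = 840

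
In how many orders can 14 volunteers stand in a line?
14! = 87178291200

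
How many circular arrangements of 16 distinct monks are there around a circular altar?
Circular: fix one position, arrange the rest. (16-1)! = 1307674368000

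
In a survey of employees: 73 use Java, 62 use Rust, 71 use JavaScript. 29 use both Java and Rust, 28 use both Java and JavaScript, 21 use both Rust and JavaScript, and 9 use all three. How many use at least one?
|A∪B∪C| = 73+62+71-29-28-21+9 = 137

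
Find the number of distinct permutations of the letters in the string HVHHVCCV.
8! / (3! × 3! × 2!) = 560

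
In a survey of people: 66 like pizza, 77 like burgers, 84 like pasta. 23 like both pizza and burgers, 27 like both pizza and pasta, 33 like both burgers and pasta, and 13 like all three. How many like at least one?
|A∪B∪C| = 66+77+84-23-27-33+13 = 157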